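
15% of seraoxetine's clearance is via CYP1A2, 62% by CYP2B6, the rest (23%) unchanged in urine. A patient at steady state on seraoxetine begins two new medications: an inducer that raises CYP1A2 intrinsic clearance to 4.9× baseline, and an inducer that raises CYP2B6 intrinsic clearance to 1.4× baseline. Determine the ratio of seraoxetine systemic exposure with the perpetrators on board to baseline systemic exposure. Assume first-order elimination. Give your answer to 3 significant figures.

0.546

The CYP1A2 pathway (15% of clearance) is boosted to 4.9× activity: 0.15 × 4.9 = 0.735.
The CYP2B6 pathway (62% of clearance) rises to 1.4× activity: 0.62 × 1.4 = 0.868.
The remaining 23% of clearance is unaffected.
Relative clearance = 0.735 + 0.868 + 0.23 = 1.833.
Net systemic exposure ratio = 1 / 1.833 = 0.546.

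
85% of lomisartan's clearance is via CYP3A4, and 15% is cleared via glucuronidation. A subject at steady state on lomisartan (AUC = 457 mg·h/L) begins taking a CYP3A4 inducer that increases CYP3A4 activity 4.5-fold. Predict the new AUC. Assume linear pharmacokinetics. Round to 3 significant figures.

115 mg·h/L

CYP3A4: 0.85 × 4.5 = 3.825
Other: 0.15 (unchanged)
New clearance relative to baseline: 3.825 + 0.15 = 3.975.
With dosing unchanged, AUC scales as 1/CL: 457 / 3.975 = 115 mg·h/L.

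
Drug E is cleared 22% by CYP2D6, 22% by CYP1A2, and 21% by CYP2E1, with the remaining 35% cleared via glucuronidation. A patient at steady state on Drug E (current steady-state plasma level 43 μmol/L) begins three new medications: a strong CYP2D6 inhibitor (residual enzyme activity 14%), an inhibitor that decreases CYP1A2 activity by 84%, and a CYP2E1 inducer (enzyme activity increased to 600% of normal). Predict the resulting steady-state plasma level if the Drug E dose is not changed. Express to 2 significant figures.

The CYP2D6 pathway (22% of clearance) is reduced to 0.14× activity: 0.22 × 0.14 = 0.0308.
The CYP1A2 pathway (22% of clearance) drops to 0.16× activity: 0.22 × 0.16 = 0.0352.
The CYP2E1 pathway (21% of clearance) increases to 6× activity: 0.21 × 6 = 1.26.
The remaining 35% of clearance is unaffected.
Relative clearance = 0.0308 + 0.0352 + 1.26 + 0.35 = 1.676.
Dividing the baseline by the relative clearance: 43 / 1.676 = 26 μmol/L.

26 μmol/L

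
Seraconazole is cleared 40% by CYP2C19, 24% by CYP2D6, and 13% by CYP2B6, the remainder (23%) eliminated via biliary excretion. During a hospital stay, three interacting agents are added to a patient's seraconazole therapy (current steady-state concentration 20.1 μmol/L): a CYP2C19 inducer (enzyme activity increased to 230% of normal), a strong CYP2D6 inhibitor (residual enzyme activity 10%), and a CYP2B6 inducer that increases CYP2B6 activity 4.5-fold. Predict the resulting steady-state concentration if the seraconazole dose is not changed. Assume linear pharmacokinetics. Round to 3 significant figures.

11.4 μmol/L

The CYP2C19 pathway (40% of clearance) increases to 2.3× activity: 0.4 × 2.3 = 0.92.
The CYP2D6 pathway (24% of clearance) is reduced to 0.1× activity: 0.24 × 0.1 = 0.024.
The CYP2B6 pathway (13% of clearance) is boosted to 4.5× activity: 0.13 × 4.5 = 0.585.
Non-CYP routes (23%) are unchanged.
Relative clearance = 0.92 + 0.024 + 0.585 + 0.23 = 1.759.
Steady-state concentration ∝ 1/CL: new value = 20.1 / 1.759 = 11.4 μmol/L.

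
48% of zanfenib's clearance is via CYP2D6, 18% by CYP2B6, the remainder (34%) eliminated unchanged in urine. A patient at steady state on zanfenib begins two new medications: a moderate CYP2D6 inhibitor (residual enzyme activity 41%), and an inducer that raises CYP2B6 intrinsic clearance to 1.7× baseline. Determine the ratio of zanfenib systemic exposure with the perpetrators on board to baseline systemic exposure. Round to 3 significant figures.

The CYP2D6 pathway (48% of clearance) falls to 0.41× activity: 0.48 × 0.41 = 0.1968.
The CYP2B6 pathway (18% of clearance) increases to 1.7× activity: 0.18 × 1.7 = 0.306.
The remaining 34% of clearance is unaffected.
Relative clearance = 0.1968 + 0.306 + 0.34 = 0.8428.
Because systemic exposure varies inversely with clearance, the combined effect is 1 / 0.8428 = 1.19.

1.19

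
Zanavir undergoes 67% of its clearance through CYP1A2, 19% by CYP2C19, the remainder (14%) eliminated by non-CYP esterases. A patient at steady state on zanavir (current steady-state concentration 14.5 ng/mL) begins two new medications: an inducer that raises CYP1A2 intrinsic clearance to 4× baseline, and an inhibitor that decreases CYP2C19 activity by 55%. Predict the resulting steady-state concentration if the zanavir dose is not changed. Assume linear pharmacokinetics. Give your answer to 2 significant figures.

5.0 ng/mL

The CYP1A2 pathway (67% of clearance) increases to 4× activity: 0.67 × 4 = 2.68.
The CYP2C19 pathway (19% of clearance) falls to 0.45× activity: 0.19 × 0.45 = 0.0855.
Non-CYP routes (14%) are unchanged.
Relative clearance = 2.68 + 0.0855 + 0.14 = 2.9055.
Steady-state concentration ∝ 1/CL: new value = 14.5 / 2.9055 = 5.0 ng/mL.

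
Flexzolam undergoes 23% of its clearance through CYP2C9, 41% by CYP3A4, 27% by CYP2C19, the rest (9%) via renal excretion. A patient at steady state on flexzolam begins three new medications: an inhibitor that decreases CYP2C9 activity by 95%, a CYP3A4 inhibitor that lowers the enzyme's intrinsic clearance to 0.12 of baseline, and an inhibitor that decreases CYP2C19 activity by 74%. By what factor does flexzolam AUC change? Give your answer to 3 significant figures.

4.53

The CYP2C9 pathway (23% of clearance) falls to 0.05× activity: 0.23 × 0.05 = 0.0115.
The CYP3A4 pathway (41% of clearance) drops to 0.12× activity: 0.41 × 0.12 = 0.0492.
The CYP2C19 pathway (27% of clearance) falls to 0.26× activity: 0.27 × 0.26 = 0.0702.
Non-CYP routes (9%) are unchanged.
CL_new/CL_old = 0.0115 + 0.0492 + 0.0702 + 0.09 = 0.2209.
AUC ∝ 1/CL: fold-change = 1 / 0.2209 = 4.53.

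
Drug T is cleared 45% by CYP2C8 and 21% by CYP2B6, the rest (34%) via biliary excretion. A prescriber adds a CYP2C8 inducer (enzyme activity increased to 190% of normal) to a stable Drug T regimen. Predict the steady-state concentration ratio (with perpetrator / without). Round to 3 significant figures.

The CYP2C8 pathway (45% of clearance) increases to 1.9× activity: 0.45 × 1.9 = 0.855.
CYP2B6 (21%) and the residual 34% are unaffected.
CL_new/CL_old = 0.855 + 0.21 + 0.34 = 1.405.
Since steady-state concentration ∝ 1/CL, the ratio is 1 / 1.405 = 0.712.

0.712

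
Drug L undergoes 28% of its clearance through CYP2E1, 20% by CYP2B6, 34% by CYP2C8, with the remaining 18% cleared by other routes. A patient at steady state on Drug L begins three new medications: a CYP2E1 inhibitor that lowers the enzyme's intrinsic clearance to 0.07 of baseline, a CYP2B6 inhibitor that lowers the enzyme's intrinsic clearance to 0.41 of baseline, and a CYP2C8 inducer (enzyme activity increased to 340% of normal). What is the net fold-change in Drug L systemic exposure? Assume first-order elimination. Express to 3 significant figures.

CYP2E1: 0.28 × 0.07 = 0.0196
CYP2B6: 0.2 × 0.41 = 0.082
CYP2C8: 0.34 × 3.4 = 1.156
Other: 0.18 (unchanged)
CL_new/CL_old = 0.0196 + 0.082 + 1.156 + 0.18 = 1.4376.
Systemic exposure ∝ 1/CL: fold-change = 1 / 1.4376 = 0.696.

0.696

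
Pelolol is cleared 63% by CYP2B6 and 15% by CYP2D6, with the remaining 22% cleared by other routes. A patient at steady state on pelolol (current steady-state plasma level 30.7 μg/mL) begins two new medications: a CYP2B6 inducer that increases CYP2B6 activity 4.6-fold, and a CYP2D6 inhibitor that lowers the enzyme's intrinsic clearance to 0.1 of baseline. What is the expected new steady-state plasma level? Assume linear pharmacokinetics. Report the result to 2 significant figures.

CYP2B6: 0.63 × 4.6 = 2.898
CYP2D6: 0.15 × 0.1 = 0.015
Other: 0.22 (unchanged)
CL_new/CL_old = 2.898 + 0.015 + 0.22 = 3.133.
New steady-state plasma level = 30.7 / 3.133 = 9.8 μg/mL (concentration scales inversely with clearance).

9.8 μg/mL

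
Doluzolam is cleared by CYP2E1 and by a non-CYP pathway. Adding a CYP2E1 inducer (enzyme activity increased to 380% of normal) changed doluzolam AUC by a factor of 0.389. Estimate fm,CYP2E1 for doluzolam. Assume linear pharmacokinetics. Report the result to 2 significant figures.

0.56

Let fm be the CYP2E1 fraction. New clearance relative to baseline = fm × 3.8 + (1 − fm).
AUC ratio = 1 / (new CL fraction), so new CL fraction = 1 / 0.389 = 2.571.
fm × 3.8 + 1 − fm = 2.571  ⇒  fm × (3.8 − 1) = 1.571  ⇒  fm = 0.56.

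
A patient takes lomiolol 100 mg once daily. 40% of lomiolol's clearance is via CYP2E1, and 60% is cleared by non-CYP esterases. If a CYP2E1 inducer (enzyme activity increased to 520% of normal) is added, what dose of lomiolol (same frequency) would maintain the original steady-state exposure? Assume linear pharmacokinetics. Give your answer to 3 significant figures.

The CYP2E1 pathway (40% of clearance) is boosted to 5.2× activity: 0.4 × 5.2 = 2.08.
The remaining 60% of clearance is unaffected.
Relative clearance = 2.08 + 0.6 = 2.68.
Exposure is unchanged when dose changes in proportion to clearance. New dose = 100 mg × 2.68 = 268 mg.

268 mg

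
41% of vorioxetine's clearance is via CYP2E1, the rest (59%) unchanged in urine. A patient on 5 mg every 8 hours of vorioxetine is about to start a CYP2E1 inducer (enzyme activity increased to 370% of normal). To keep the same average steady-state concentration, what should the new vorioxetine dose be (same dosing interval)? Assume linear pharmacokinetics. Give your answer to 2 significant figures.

11 mg

The CYP2E1 pathway (41% of clearance) increases to 3.7× activity: 0.41 × 3.7 = 1.517.
The remaining 59% of clearance is unaffected.
New clearance relative to baseline: 1.517 + 0.59 = 2.107.
To maintain the same steady-state level, dose must scale with clearance: new dose = 5 × 2.107 = 11 mg.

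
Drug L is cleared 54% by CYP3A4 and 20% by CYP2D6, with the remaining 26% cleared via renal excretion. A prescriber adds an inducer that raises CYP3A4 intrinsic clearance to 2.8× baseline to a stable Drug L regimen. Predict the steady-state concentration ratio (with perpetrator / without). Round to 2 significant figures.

The CYP3A4 pathway (54% of clearance) rises to 2.8× activity: 0.54 × 2.8 = 1.512.
CYP2D6 (20%) and the residual 26% are unaffected.
New clearance relative to baseline: 1.512 + 0.2 + 0.26 = 1.972.
Since steady-state concentration ∝ 1/CL, the ratio is 1 / 1.972 = 0.51.

0.51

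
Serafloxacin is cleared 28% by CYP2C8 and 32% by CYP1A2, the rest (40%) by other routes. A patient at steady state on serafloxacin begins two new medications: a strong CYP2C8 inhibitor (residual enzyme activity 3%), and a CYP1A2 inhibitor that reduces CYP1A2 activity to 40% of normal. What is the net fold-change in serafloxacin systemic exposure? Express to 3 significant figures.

1.86

CYP2C8: 0.28 × 0.03 = 0.0084
CYP1A2: 0.32 × 0.4 = 0.128
Other: 0.4 (unchanged)
Relative clearance = 0.0084 + 0.128 + 0.4 = 0.5364.
Because systemic exposure varies inversely with clearance, the combined effect is 1 / 0.5364 = 1.86.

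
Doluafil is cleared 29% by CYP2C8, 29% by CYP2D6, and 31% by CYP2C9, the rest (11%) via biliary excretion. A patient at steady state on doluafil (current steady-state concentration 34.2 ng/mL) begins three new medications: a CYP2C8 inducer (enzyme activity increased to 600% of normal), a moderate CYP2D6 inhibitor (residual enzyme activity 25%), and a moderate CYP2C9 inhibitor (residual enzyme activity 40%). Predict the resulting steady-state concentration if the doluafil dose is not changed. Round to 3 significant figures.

The CYP2C8 pathway (29% of clearance) is boosted to 6× activity: 0.29 × 6 = 1.74.
The CYP2D6 pathway (29% of clearance) falls to 0.25× activity: 0.29 × 0.25 = 0.0725.
The CYP2C9 pathway (31% of clearance) falls to 0.4× activity: 0.31 × 0.4 = 0.124.
Non-CYP routes (11%) are unchanged.
New clearance relative to baseline: 1.74 + 0.0725 + 0.124 + 0.11 = 2.0465.
Dividing the baseline by the relative clearance: 34.2 / 2.0465 = 16.7 ng/mL.

16.7 ng/mL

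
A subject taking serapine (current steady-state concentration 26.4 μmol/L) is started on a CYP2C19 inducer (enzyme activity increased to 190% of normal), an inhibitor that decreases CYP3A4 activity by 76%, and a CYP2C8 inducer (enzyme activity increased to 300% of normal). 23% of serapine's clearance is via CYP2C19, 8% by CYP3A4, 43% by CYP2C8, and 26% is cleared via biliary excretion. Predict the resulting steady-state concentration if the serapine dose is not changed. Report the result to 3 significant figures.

13.2 μmol/L

CYP2C19: 0.23 × 1.9 = 0.437
CYP3A4: 0.08 × 0.24 = 0.0192
CYP2C8: 0.43 × 3 = 1.29
Other: 0.26 (unchanged)
CL_new/CL_old = 0.437 + 0.0192 + 1.29 + 0.26 = 2.0062.
Steady-state concentration ∝ 1/CL: new value = 26.4 / 2.0062 = 13.2 μmol/L.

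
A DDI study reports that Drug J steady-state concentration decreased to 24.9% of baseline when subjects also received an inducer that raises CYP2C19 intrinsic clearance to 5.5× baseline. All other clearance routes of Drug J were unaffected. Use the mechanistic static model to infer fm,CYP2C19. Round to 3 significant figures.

CL'/CL = 1 / 0.249 = 4.016
5.5·fm + (1 − fm) = 4.016
fm = (4.016 − 1) / (5.5 − 1) = 0.670

0.670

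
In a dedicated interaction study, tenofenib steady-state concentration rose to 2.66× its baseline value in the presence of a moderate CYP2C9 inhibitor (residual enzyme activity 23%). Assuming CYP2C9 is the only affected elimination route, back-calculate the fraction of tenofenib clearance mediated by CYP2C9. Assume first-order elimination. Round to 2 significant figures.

0.81

Let x = fm,CYP2C9. Because steady-state concentration ∝ 1/CL, relative clearance fell to 1/2.66 = 0.3759.
Only the CYP2C9 route changed, so 0.3759 = x·0.23 + (1 − x), giving x = 0.81.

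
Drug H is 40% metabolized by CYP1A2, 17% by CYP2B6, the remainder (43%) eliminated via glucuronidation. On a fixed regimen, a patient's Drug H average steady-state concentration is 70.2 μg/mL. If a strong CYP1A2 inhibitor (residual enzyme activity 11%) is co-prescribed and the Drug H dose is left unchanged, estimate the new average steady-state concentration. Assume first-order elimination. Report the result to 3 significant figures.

109 μg/mL

The CYP1A2 pathway (40% of clearance) falls to 0.11× activity: 0.4 × 0.11 = 0.044.
CYP2B6 (17%) and the residual 43% are unaffected.
New clearance relative to baseline: 0.044 + 0.17 + 0.43 = 0.644.
Average steady-state concentration ∝ 1/CL, so new value = 70.2 / 0.644 = 109 μg/mL.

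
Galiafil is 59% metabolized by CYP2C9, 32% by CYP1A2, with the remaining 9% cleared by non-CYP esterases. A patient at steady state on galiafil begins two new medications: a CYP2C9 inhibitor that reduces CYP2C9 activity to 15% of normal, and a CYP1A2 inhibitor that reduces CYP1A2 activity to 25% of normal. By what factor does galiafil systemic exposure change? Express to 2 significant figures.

3.9

The CYP2C9 pathway (59% of clearance) falls to 0.15× activity: 0.59 × 0.15 = 0.0885.
The CYP1A2 pathway (32% of clearance) drops to 0.25× activity: 0.32 × 0.25 = 0.08.
Non-CYP routes (9%) are unchanged.
CL_new/CL_old = 0.0885 + 0.08 + 0.09 = 0.2585.
Systemic exposure ∝ 1/CL: fold-change = 1 / 0.2585 = 3.9.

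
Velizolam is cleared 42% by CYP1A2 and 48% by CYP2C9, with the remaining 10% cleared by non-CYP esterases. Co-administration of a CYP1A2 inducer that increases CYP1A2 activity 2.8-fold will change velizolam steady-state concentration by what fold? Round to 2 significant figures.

0.57

The CYP1A2 pathway (42% of clearance) increases to 2.8× activity: 0.42 × 2.8 = 1.176.
CYP2C9 (48%) and the residual 10% are unaffected.
Relative clearance = 1.176 + 0.48 + 0.1 = 1.756.
Steady-state concentration ratio = CL_old/CL_new = 1 / 1.756 = 0.57.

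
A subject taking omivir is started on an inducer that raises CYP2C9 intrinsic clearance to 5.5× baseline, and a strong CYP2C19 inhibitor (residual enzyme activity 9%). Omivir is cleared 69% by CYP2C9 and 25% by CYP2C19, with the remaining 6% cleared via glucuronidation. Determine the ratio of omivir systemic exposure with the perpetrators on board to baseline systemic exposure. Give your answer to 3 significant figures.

The CYP2C9 pathway (69% of clearance) is boosted to 5.5× activity: 0.69 × 5.5 = 3.795.
The CYP2C19 pathway (25% of clearance) falls to 0.09× activity: 0.25 × 0.09 = 0.0225.
The remaining 6% of clearance is unaffected.
CL_new/CL_old = 3.795 + 0.0225 + 0.06 = 3.8775.
Systemic exposure ∝ 1/CL: fold-change = 1 / 3.8775 = 0.258.

0.258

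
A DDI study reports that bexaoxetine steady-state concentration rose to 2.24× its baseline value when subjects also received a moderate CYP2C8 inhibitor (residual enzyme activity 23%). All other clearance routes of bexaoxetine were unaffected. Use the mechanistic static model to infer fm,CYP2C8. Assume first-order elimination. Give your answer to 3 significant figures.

0.719

Call the CYP2C8 fraction fm. After the interaction, CL_new/CL_old = fm × 0.23 + (1 − fm).
Steady-state concentration ratio = 1 / (new CL fraction), so new CL fraction = 1 / 2.24 = 0.4464.
fm × 0.23 + 1 − fm = 0.4464  ⇒  fm × (0.23 − 1) = −0.5536  ⇒  fm = 0.719.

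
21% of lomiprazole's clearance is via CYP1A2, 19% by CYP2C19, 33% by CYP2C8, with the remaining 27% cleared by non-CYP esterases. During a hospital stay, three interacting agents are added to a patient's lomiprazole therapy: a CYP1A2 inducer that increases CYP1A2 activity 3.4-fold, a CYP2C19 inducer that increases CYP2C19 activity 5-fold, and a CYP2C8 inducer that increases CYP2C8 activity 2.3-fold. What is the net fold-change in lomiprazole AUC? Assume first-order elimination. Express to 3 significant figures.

The CYP1A2 pathway (21% of clearance) is boosted to 3.4× activity: 0.21 × 3.4 = 0.714.
The CYP2C19 pathway (19% of clearance) increases to 5× activity: 0.19 × 5 = 0.95.
The CYP2C8 pathway (33% of clearance) increases to 2.3× activity: 0.33 × 2.3 = 0.759.
Non-CYP routes (27%) are unchanged.
New clearance relative to baseline: 0.714 + 0.95 + 0.759 + 0.27 = 2.693.
AUC ∝ 1/CL: fold-change = 1 / 2.693 = 0.371.

0.371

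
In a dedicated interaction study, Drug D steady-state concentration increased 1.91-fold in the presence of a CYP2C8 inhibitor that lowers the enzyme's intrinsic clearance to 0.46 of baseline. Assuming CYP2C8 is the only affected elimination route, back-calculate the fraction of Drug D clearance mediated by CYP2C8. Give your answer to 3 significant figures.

CL'/CL = 1 / 1.91 = 0.5236
0.46·fm + (1 − fm) = 0.5236
fm = (0.5236 − 1) / (0.46 − 1) = 0.882

0.882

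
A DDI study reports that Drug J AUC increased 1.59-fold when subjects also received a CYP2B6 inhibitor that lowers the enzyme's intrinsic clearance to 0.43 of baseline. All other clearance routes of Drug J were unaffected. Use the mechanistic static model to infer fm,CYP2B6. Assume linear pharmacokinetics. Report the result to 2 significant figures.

Let fm be the CYP2B6 fraction. New clearance relative to baseline = fm × 0.43 + (1 − fm).
AUC ratio = 1 / (new CL fraction), so new CL fraction = 1 / 1.59 = 0.6289.
fm × 0.43 + 1 − fm = 0.6289  ⇒  fm × (0.43 − 1) = −0.3711  ⇒  fm = 0.65.

0.65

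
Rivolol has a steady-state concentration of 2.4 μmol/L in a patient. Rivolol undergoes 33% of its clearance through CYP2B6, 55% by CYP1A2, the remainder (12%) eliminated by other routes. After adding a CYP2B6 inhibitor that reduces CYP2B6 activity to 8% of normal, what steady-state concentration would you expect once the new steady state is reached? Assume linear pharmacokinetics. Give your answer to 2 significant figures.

CYP2B6: 0.33 × 0.08 = 0.0264
CYP1A2: 0.55 (unchanged)
Other: 0.12 (unchanged)
Relative clearance = 0.0264 + 0.55 + 0.12 = 0.6964.
With dosing unchanged, steady-state concentration scales as 1/CL: 2.4 / 0.6964 = 3.4 μmol/L.

3.4 μmol/L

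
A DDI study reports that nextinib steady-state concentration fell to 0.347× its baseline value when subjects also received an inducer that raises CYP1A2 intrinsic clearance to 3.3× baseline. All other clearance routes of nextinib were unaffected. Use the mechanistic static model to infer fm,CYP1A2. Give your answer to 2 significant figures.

Let x = fm,CYP1A2. Because steady-state concentration ∝ 1/CL, relative clearance rose to 1/0.347 = 2.882.
Only the CYP1A2 route changed, so 2.882 = x·3.3 + (1 − x), giving x = 0.82.

0.82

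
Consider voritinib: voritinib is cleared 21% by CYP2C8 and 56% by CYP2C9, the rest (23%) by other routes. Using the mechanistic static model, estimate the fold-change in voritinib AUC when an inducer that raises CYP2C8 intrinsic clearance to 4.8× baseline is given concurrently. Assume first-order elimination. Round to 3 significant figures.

0.556

The CYP2C8 pathway (21% of clearance) rises to 4.8× activity: 0.21 × 4.8 = 1.008.
CYP2C9 (56%) and the residual 23% are unaffected.
CL_new/CL_old = 1.008 + 0.56 + 0.23 = 1.798.
Since AUC ∝ 1/CL, the ratio is 1 / 1.798 = 0.556.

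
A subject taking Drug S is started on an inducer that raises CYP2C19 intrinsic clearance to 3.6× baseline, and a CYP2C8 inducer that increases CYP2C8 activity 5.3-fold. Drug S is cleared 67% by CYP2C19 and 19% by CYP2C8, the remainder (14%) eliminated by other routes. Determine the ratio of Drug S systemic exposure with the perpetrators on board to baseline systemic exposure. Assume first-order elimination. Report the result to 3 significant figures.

The CYP2C19 pathway (67% of clearance) is boosted to 3.6× activity: 0.67 × 3.6 = 2.412.
The CYP2C8 pathway (19% of clearance) is boosted to 5.3× activity: 0.19 × 5.3 = 1.007.
Non-CYP routes (14%) are unchanged.
Relative clearance = 2.412 + 1.007 + 0.14 = 3.559.
Systemic exposure ∝ 1/CL: fold-change = 1 / 3.559 = 0.281.

0.281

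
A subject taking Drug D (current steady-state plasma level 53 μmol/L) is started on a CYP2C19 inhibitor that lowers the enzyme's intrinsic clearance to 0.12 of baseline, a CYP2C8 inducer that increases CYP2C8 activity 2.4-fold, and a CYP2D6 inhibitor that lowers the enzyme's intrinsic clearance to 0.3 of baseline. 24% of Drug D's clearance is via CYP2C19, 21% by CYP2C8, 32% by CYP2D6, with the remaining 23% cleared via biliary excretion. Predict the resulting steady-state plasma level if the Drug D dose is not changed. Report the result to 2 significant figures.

62 μmol/L

CYP2C19: 0.24 × 0.12 = 0.0288
CYP2C8: 0.21 × 2.4 = 0.504
CYP2D6: 0.32 × 0.3 = 0.096
Other: 0.23 (unchanged)
Relative clearance = 0.0288 + 0.504 + 0.096 + 0.23 = 0.8588.
Steady-state plasma level ∝ 1/CL: new value = 53 / 0.8588 = 62 μmol/L.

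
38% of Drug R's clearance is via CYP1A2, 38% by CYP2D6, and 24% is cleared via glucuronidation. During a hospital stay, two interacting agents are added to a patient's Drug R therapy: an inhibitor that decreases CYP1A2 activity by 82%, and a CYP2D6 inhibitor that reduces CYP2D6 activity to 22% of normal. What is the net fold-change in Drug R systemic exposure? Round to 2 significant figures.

CYP1A2: 0.38 × 0.18 = 0.0684
CYP2D6: 0.38 × 0.22 = 0.0836
Other: 0.24 (unchanged)
CL_new/CL_old = 0.0684 + 0.0836 + 0.24 = 0.392.
Net systemic exposure ratio = 1 / 0.392 = 2.6.

2.6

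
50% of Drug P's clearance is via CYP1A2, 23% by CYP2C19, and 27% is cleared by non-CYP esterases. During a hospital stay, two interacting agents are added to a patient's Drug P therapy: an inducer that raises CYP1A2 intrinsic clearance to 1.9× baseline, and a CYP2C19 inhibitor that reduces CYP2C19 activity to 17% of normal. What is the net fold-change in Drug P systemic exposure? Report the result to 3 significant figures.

The CYP1A2 pathway (50% of clearance) rises to 1.9× activity: 0.5 × 1.9 = 0.95.
The CYP2C19 pathway (23% of clearance) drops to 0.17× activity: 0.23 × 0.17 = 0.0391.
Non-CYP routes (27%) are unchanged.
New clearance relative to baseline: 0.95 + 0.0391 + 0.27 = 1.2591.
Systemic exposure ∝ 1/CL: fold-change = 1 / 1.2591 = 0.794.

0.794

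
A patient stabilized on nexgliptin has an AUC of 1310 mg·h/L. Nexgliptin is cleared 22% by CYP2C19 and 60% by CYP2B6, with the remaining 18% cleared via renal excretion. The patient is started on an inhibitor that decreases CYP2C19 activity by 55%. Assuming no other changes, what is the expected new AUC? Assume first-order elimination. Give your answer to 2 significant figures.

1.5 × 10³ mg·h/L

CYP2C19: 0.22 × 0.45 = 0.099
CYP2B6: 0.6 (unchanged)
Other: 0.18 (unchanged)
CL_new/CL_old = 0.099 + 0.6 + 0.18 = 0.879.
With dosing unchanged, AUC scales as 1/CL: 1310 / 0.879 = 1.5 × 10³ mg·h/L.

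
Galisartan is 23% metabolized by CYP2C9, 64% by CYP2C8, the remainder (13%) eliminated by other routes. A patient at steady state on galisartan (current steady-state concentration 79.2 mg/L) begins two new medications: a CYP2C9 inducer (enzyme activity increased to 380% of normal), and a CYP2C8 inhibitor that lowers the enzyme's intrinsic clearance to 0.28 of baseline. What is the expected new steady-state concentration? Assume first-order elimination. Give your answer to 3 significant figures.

CYP2C9: 0.23 × 3.8 = 0.874
CYP2C8: 0.64 × 0.28 = 0.1792
Other: 0.13 (unchanged)
CL_new/CL_old = 0.874 + 0.1792 + 0.13 = 1.1832.
New steady-state concentration = 79.2 / 1.1832 = 66.9 mg/L (concentration scales inversely with clearance).

66.9 mg/L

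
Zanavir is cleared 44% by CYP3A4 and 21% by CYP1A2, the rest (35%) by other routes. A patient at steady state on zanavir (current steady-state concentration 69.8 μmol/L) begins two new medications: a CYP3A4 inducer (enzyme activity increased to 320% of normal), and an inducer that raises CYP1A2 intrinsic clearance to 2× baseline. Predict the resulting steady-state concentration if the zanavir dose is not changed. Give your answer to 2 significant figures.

CYP3A4: 0.44 × 3.2 = 1.408
CYP1A2: 0.21 × 2 = 0.42
Other: 0.35 (unchanged)
CL_new/CL_old = 1.408 + 0.42 + 0.35 = 2.178.
Dividing the baseline by the relative clearance: 69.8 / 2.178 = 32 μmol/L.

32 μmol/L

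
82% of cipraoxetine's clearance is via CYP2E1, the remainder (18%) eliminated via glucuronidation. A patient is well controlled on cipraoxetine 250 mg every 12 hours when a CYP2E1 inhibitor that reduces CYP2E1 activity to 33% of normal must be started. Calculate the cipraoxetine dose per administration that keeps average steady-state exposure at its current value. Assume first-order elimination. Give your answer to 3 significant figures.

113 mg

The CYP2E1 pathway (82% of clearance) is reduced to 0.33× activity: 0.82 × 0.33 = 0.2706.
Non-CYP routes (18%) are unchanged.
CL_new/CL_old = 0.2706 + 0.18 = 0.4506.
Css,avg = (dose rate)/CL, so holding Css fixed requires dose ∝ CL: 250 × 0.4506 = 113 mg.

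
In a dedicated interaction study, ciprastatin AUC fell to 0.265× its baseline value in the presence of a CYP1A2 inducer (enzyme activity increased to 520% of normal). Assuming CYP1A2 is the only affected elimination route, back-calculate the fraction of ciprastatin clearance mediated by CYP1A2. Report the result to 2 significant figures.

0.66

Let fm be the CYP1A2 fraction. New clearance relative to baseline = fm × 5.2 + (1 − fm).
AUC ratio = 1 / (new CL fraction), so new CL fraction = 1 / 0.265 = 3.774.
fm × 5.2 + 1 − fm = 3.774  ⇒  fm × (5.2 − 1) = 2.774  ⇒  fm = 0.66.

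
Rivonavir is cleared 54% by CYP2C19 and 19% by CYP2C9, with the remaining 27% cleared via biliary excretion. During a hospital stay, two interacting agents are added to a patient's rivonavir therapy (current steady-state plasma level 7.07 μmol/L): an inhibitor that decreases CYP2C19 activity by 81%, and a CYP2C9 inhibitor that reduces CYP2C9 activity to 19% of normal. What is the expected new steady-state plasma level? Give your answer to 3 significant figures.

CYP2C19: 0.54 × 0.19 = 0.1026
CYP2C9: 0.19 × 0.19 = 0.0361
Other: 0.27 (unchanged)
New clearance relative to baseline: 0.1026 + 0.0361 + 0.27 = 0.4087.
New steady-state plasma level = 7.07 / 0.4087 = 17.3 μmol/L (concentration scales inversely with clearance).

17.3 μmol/L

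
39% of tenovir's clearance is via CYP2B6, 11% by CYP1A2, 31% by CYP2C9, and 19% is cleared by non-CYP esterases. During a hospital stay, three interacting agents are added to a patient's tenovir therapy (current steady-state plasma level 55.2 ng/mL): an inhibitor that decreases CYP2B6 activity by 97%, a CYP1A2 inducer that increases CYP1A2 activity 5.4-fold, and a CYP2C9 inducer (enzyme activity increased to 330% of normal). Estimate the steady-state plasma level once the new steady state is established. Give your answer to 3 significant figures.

30.4 ng/mL

The CYP2B6 pathway (39% of clearance) drops to 0.03× activity: 0.39 × 0.03 = 0.0117.
The CYP1A2 pathway (11% of clearance) rises to 5.4× activity: 0.11 × 5.4 = 0.594.
The CYP2C9 pathway (31% of clearance) increases to 3.3× activity: 0.31 × 3.3 = 1.023.
Non-CYP routes (19%) are unchanged.
New clearance relative to baseline: 0.0117 + 0.594 + 1.023 + 0.19 = 1.8187.
Dividing the baseline by the relative clearance: 55.2 / 1.8187 = 30.4 ng/mL.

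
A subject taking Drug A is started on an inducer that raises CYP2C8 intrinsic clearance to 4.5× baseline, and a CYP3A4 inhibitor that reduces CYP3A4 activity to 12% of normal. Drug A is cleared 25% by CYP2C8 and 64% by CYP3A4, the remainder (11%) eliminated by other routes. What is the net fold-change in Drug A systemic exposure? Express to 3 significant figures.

0.762

CYP2C8: 0.25 × 4.5 = 1.125
CYP3A4: 0.64 × 0.12 = 0.0768
Other: 0.11 (unchanged)
CL_new/CL_old = 1.125 + 0.0768 + 0.11 = 1.3118.
Net systemic exposure ratio = 1 / 1.3118 = 0.762.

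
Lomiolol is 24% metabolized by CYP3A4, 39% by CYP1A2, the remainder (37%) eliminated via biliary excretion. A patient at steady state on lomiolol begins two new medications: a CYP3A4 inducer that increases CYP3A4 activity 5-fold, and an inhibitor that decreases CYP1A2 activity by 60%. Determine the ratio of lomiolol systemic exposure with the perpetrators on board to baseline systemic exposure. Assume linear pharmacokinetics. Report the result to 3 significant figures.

The CYP3A4 pathway (24% of clearance) is boosted to 5× activity: 0.24 × 5 = 1.2.
The CYP1A2 pathway (39% of clearance) drops to 0.4× activity: 0.39 × 0.4 = 0.156.
Non-CYP routes (37%) are unchanged.
CL_new/CL_old = 1.2 + 0.156 + 0.37 = 1.726.
Net systemic exposure ratio = 1 / 1.726 = 0.579.

0.579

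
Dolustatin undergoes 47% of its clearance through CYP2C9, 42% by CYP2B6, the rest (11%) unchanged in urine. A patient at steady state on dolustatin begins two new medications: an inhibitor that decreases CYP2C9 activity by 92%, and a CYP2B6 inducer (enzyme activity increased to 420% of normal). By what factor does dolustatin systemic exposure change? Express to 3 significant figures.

CYP2C9: 0.47 × 0.08 = 0.0376
CYP2B6: 0.42 × 4.2 = 1.764
Other: 0.11 (unchanged)
CL_new/CL_old = 0.0376 + 1.764 + 0.11 = 1.9116.
Net systemic exposure ratio = 1 / 1.9116 = 0.523.

0.523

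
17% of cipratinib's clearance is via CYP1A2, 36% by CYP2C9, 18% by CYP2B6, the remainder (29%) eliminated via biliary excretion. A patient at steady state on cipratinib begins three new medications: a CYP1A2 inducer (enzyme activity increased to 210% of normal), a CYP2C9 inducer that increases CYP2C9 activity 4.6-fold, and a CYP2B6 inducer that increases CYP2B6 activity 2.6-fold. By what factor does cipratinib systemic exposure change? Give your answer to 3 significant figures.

The CYP1A2 pathway (17% of clearance) is boosted to 2.1× activity: 0.17 × 2.1 = 0.357.
The CYP2C9 pathway (36% of clearance) is boosted to 4.6× activity: 0.36 × 4.6 = 1.656.
The CYP2B6 pathway (18% of clearance) is boosted to 2.6× activity: 0.18 × 2.6 = 0.468.
Non-CYP routes (29%) are unchanged.
New clearance relative to baseline: 0.357 + 1.656 + 0.468 + 0.29 = 2.771.
Net systemic exposure ratio = 1 / 2.771 = 0.361.

0.361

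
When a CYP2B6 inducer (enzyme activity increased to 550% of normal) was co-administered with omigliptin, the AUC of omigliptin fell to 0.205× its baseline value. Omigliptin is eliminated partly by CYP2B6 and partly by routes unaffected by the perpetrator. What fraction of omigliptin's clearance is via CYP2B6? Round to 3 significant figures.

Let fm be the CYP2B6 fraction. New clearance relative to baseline = fm × 5.5 + (1 − fm).
AUC ratio = 1 / (new CL fraction), so new CL fraction = 1 / 0.205 = 4.878.
fm × 5.5 + 1 − fm = 4.878  ⇒  fm × (5.5 − 1) = 3.878  ⇒  fm = 0.862.

0.862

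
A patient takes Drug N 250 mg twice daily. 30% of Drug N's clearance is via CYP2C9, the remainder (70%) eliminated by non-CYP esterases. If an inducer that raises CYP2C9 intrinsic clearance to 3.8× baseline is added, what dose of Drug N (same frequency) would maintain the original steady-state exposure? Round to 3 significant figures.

The CYP2C9 pathway (30% of clearance) increases to 3.8× activity: 0.3 × 3.8 = 1.14.
The remaining 70% of clearance is unaffected.
CL_new/CL_old = 1.14 + 0.7 = 1.84.
Exposure is unchanged when dose changes in proportion to clearance. New dose = 250 mg × 1.84 = 460 mg.

460 mg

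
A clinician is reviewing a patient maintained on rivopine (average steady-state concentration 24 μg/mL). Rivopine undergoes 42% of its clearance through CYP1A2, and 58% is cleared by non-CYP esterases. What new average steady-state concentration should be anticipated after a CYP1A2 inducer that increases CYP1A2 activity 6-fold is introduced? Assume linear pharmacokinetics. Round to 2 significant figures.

7.7 μg/mL

The CYP1A2 pathway (42% of clearance) rises to 6× activity: 0.42 × 6 = 2.52.
Non-CYP routes (58%) are unchanged.
CL_new/CL_old = 2.52 + 0.58 = 3.1.
With dosing unchanged, average steady-state concentration scales as 1/CL: 24 / 3.1 = 7.7 μg/mL.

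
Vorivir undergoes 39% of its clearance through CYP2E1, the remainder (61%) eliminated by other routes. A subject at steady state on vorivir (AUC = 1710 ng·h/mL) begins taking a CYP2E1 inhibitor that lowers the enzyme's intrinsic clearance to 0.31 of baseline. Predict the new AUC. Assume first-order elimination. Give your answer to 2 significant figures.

The CYP2E1 pathway (39% of clearance) falls to 0.31× activity: 0.39 × 0.31 = 0.1209.
The remaining 61% of clearance is unaffected.
CL_new/CL_old = 0.1209 + 0.61 = 0.7309.
With dosing unchanged, AUC scales as 1/CL: 1710 / 0.7309 = 2.3 × 10³ ng·h/mL.

2.3 × 10³ ng·h/mL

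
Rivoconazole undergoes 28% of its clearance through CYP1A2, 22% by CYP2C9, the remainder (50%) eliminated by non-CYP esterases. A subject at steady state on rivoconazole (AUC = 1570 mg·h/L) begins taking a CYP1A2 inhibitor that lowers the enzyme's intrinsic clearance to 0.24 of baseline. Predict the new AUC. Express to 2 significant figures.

The CYP1A2 pathway (28% of clearance) falls to 0.24× activity: 0.28 × 0.24 = 0.0672.
CYP2C9 (22%) and the residual 50% are unaffected.
Relative clearance = 0.0672 + 0.22 + 0.5 = 0.7872.
AUC ∝ 1/CL, so new value = 1570 / 0.7872 = 2.0 × 10³ mg·h/L.

2.0 × 10³ mg·h/L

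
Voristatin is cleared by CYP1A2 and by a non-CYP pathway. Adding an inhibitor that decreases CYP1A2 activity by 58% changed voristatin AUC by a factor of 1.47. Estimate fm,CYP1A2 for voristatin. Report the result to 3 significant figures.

0.551

Call the CYP1A2 fraction fm. After the interaction, CL_new/CL_old = fm × 0.42 + (1 − fm).
AUC ratio = 1 / (new CL fraction), so new CL fraction = 1 / 1.47 = 0.6803.
fm × 0.42 + 1 − fm = 0.6803  ⇒  fm × (0.42 − 1) = −0.3197  ⇒  fm = 0.551.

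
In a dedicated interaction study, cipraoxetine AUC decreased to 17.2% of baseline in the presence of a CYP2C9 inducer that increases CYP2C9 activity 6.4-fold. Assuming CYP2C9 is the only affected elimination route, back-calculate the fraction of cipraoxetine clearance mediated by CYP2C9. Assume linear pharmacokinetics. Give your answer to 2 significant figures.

0.89

Call the CYP2C9 fraction fm. After the interaction, CL_new/CL_old = fm × 6.4 + (1 − fm).
AUC ratio = 1 / (new CL fraction), so new CL fraction = 1 / 0.172 = 5.814.
fm × 6.4 + 1 − fm = 5.814  ⇒  fm × (6.4 − 1) = 4.814  ⇒  fm = 0.89.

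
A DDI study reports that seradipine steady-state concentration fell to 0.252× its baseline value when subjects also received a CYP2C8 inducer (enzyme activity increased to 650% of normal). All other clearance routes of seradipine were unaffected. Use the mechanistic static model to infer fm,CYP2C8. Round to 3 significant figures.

Let x = fm,CYP2C8. Because steady-state concentration ∝ 1/CL, relative clearance rose to 1/0.252 = 3.968.
Setting x·6.5 + (1 − x) = 3.968 and solving: x = (3.968 − 1)/(6.5 − 1) = 0.540.

0.540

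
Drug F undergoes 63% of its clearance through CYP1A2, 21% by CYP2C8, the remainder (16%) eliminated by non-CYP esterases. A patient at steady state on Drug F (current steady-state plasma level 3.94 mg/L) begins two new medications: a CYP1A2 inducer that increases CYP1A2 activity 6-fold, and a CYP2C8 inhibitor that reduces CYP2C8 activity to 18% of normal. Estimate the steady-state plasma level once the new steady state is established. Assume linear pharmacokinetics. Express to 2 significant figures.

The CYP1A2 pathway (63% of clearance) increases to 6× activity: 0.63 × 6 = 3.78.
The CYP2C8 pathway (21% of clearance) drops to 0.18× activity: 0.21 × 0.18 = 0.0378.
Non-CYP routes (16%) are unchanged.
CL_new/CL_old = 3.78 + 0.0378 + 0.16 = 3.9778.
Steady-state plasma level ∝ 1/CL: new value = 3.94 / 3.9778 = 0.99 mg/L.

0.99 mg/L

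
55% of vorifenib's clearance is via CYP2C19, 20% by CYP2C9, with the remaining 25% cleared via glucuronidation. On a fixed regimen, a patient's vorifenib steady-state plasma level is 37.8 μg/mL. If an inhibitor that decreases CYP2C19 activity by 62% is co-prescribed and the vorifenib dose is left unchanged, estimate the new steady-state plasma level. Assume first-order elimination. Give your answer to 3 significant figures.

The CYP2C19 pathway (55% of clearance) is reduced to 0.38× activity: 0.55 × 0.38 = 0.209.
CYP2C9 (20%) and the residual 25% are unaffected.
CL_new/CL_old = 0.209 + 0.2 + 0.25 = 0.659.
New steady-state plasma level = baseline ÷ relative clearance = 37.8 / 0.659 = 57.4 μg/mL.

57.4 μg/mL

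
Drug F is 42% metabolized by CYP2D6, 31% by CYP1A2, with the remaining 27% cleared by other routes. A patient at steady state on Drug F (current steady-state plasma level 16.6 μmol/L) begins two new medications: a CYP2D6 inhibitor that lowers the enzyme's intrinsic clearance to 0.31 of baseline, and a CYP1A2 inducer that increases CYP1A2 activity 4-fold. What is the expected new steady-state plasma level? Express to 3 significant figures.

10.1 μmol/L

CYP2D6: 0.42 × 0.31 = 0.1302
CYP1A2: 0.31 × 4 = 1.24
Other: 0.27 (unchanged)
New clearance relative to baseline: 0.1302 + 1.24 + 0.27 = 1.6402.
Steady-state plasma level ∝ 1/CL: new value = 16.6 / 1.6402 = 10.1 μmol/L.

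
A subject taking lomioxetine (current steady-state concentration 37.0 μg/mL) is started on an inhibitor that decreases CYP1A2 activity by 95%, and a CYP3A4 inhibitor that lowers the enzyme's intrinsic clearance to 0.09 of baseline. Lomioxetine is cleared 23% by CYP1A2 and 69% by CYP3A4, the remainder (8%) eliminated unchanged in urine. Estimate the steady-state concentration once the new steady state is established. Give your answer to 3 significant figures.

241 μg/mL

CYP1A2: 0.23 × 0.05 = 0.0115
CYP3A4: 0.69 × 0.09 = 0.0621
Other: 0.08 (unchanged)
CL_new/CL_old = 0.0115 + 0.0621 + 0.08 = 0.1536.
Steady-state concentration ∝ 1/CL: new value = 37.0 / 0.1536 = 241 μg/mL.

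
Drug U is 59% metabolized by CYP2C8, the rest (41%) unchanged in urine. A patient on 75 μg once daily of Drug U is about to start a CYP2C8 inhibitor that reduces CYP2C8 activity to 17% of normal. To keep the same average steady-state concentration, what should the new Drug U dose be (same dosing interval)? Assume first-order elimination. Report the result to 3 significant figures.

CYP2C8: 0.59 × 0.17 = 0.1003
Other: 0.41 (unchanged)
CL_new/CL_old = 0.1003 + 0.41 = 0.5103.
Css,avg = (dose rate)/CL, so holding Css fixed requires dose ∝ CL: 75 × 0.5103 = 38.3 μg.

38.3 μg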